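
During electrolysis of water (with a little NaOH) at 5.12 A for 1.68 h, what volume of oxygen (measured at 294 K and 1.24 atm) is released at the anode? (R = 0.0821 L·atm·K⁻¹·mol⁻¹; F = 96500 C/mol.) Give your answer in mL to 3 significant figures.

1560 mL

Q = 5.12 A × 6048 s = 30970 C
n(e⁻) = Q/F = 30970/96500 = 0.3209 mol
2H₂O → O₂ + 4H⁺ + 4e⁻, so n(O₂) = 0.3209 / 4 = 0.08023 mol
V = nRT/P = 0.08023 × 0.0821 × 294 / 1.24 = 1.562 L
= 1560 mL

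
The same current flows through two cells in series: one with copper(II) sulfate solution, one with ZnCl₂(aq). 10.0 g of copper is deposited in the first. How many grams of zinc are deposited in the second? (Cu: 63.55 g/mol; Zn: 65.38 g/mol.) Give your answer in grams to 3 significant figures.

10.3 g

n(Cu) = 10.0 / 63.55 = 0.1574 mol
Cu²⁺ + 2e⁻ → Cu, so n(e⁻) = 2 × 0.1574 = 0.3148 mol
In series, the same 0.3148 mol of electrons flows through the second cell.
Zn²⁺ + 2e⁻ → Zn, so n(Zn) = 0.3148 / 2 = 0.1574 mol
m(Zn) = 0.1574 × 65.38 = 10.3 g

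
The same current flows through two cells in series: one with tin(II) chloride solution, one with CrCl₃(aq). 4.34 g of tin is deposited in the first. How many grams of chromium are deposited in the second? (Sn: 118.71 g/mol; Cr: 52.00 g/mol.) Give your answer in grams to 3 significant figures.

1.27 g

n(Sn) = 4.34 / 118.71 = 0.03656 mol
Sn²⁺ + 2e⁻ → Sn, so n(e⁻) = 2 × 0.03656 = 0.07312 mol
The cells are in series, so the same charge (and hence the same n(e⁻) = 0.07312 mol) passes through both.
Cr³⁺ + 3e⁻ → Cr, so n(Cr) = 0.07312 / 3 = 0.02437 mol
m(Cr) = 0.02437 × 52.00 = 1.27 g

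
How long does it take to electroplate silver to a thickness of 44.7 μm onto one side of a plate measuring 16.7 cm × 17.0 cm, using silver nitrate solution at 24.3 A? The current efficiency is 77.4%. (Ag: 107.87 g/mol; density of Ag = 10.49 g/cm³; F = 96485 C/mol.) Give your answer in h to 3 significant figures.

0.176 h

Plated area = 16.7 × 17.0 = 283.9 cm²
Volume = 283.9 × 44.7×10⁻⁴ cm = 1.269 cm³
m(Ag) = 1.269 × 10.49 = 13.31 g
n(Ag) = 13.31 / 107.87 = 0.1234 mol; n(e⁻) = 0.1234 mol
Q = 0.1234 × 96485 / 0.774 = 15380 C
t = 15380 / 24.3 = 632.9 s = 0.176 h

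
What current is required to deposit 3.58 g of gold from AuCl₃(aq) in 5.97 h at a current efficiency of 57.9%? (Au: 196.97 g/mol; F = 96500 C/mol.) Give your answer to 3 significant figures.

n(Au) = 3.58 / 196.97 = 0.01818 mol
Au³⁺ + 3e⁻ → Au, so n(e⁻) = 3 × 0.01818 = 0.05454 mol
Q = 0.05454 × 96500 / 0.579 = 9090 C
I = Q / t = 9090 / 21492 s = 0.423 A

0.423 A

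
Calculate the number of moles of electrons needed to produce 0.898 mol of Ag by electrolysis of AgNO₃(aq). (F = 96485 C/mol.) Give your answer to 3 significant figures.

Ag⁺ + e⁻ → Ag, so n(e⁻) = 1 × 0.898 = 0.8980 mol

0.898 mol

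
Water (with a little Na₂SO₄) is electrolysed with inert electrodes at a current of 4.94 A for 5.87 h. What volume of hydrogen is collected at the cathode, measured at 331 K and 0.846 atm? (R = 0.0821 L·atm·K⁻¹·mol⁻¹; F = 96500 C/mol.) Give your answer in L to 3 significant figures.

17.4 L

Charge passed = 4.94 × 21132 = 1.044×10^5 C
Moles of electrons = 1.044×10^5 / 96500 = 1.082 mol
2H⁺ + 2e⁻ → H₂, so n(H₂) = 1.082 / 2 = 0.5410 mol
V = nRT/P = 0.5410 × 0.0821 × 331 / 0.846 = 17.38 L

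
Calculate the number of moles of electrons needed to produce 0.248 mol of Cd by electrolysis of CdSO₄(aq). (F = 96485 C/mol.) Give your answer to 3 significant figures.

0.496 mol

Cd²⁺ + 2e⁻ → Cd, so n(e⁻) = 2 × 0.248 = 0.4960 mol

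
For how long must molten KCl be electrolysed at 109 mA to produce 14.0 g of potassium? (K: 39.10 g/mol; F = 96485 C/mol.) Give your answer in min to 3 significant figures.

5280 min

n(K) = 14.0 / 39.10 = 0.3581 mol
K⁺ + e⁻ → K, so n(e⁻) = 0.3581 mol
Q = 0.3581 × 96485 = 34550 C
t = Q / I = 34550 / 0.109 = 3.170×10^5 s = 5280 min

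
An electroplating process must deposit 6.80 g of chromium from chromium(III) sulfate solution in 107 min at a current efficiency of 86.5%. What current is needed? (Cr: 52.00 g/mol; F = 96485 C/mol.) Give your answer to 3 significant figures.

n(Cr) = 6.80 / 52.00 = 0.1308 mol
Cr³⁺ + 3e⁻ → Cr, so n(e⁻) = 3 × 0.1308 = 0.3924 mol
Q = 0.3924 × 96485 / 0.865 = 43770 C
I = Q / t = 43770 / 6420 s = 6.82 A

6.82 A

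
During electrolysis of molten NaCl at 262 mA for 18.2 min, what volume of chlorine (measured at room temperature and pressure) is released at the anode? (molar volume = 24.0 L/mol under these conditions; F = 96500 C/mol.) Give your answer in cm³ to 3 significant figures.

Q = 0.262 A × 1092 s = 286.1 C
n(e⁻) = 286.1 / 96500 = 0.002965 mol
2Cl⁻ → Cl₂ + 2e⁻, so n(Cl₂) = 0.002965 / 2 = 0.001483 mol
V = 0.001483 × 24.0 = 0.03559 L
= 35.6 cm³

35.6 cm³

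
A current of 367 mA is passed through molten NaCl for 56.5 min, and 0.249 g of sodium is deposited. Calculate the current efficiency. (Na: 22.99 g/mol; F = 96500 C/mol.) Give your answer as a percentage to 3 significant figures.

Q = 0.367 × 3390 = 1244 C
n(e⁻) = 1244 / 96500 = 0.01289 mol
Na⁺ + e⁻ → Na, so theoretical n(Na) = 0.01289 mol → 0.2963 g
Efficiency = 0.249 / 0.2963 = 0.8404 = 84.0%

84.0%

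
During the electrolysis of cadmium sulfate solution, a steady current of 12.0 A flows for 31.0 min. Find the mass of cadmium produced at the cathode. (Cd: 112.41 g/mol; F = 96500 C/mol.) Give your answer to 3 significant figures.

13.0 g

Q = It = 12.0 × 1860 = 22320 C
n(e⁻) = 22320 / 96500 = 0.2313 mol
Cd²⁺ + 2e⁻ → Cd, so n(Cd) = 0.2313 / 2 = 0.1157 mol
m = 0.1157 × 112.41 = 13.0 g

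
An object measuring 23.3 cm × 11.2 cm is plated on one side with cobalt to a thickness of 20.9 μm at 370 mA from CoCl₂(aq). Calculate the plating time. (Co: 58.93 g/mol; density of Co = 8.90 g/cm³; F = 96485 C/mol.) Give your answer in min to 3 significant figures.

Plated area = 23.3 × 11.2 = 261.0 cm²
Volume = 261.0 × 20.9×10⁻⁴ cm = 0.5455 cm³
m(Co) = 0.5455 × 8.90 = 4.855 g
n(Co) = 4.855 / 58.93 = 0.08239 mol; n(e⁻) = 2 × 0.08239 = 0.1648 mol
Q = 0.1648 × 96485 = 15900 C
t = 15900 / 0.370 = 42970 s = 716 min

716 min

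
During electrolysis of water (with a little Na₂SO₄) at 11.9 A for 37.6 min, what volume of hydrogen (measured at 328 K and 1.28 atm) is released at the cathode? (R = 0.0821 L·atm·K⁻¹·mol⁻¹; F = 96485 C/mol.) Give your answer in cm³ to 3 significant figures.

2930 cm³

Q = It = 11.9 × 2256 = 26850 C
Moles of electrons = 26850 / 96485 = 0.2783 mol
2H⁺ + 2e⁻ → H₂, so n(H₂) = 0.2783 / 2 = 0.1392 mol
V = nRT/P = 0.1392 × 0.0821 × 328 / 1.28 = 2.929 L
= 2930 cm³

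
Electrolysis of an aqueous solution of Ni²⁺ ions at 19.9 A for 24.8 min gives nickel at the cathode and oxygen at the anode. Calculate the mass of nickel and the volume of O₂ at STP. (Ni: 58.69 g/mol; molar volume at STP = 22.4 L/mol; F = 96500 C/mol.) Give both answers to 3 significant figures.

Q = 19.9 × 1488 = 29610 C; n(e⁻) = 29610 / 96500 = 0.3068 mol
Cathode: Ni²⁺ + 2e⁻ → Ni → n(Ni) = 0.3068/2 = 0.1534 mol → 9.00 g
Anode: 2H₂O → O₂ + 4H⁺ + 4e⁻ → n(O₂) = 0.3068/4 = 0.07670 mol → 1.72 L

9.00 g Ni; 1.72 L O₂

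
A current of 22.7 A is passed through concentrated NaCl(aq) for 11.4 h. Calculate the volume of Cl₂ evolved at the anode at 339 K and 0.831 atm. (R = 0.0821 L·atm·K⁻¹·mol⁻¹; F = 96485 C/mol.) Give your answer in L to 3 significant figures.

162 L

Q = 22.7 A × 41040 s = 9.316×10^5 C
n(e⁻) = Q/F = 9.316×10^5/96485 = 9.655 mol
2Cl⁻ → Cl₂ + 2e⁻, so n(Cl₂) = 9.655 / 2 = 4.828 mol
V = nRT/P = 4.828 × 0.0821 × 339 / 0.831 = 161.7 L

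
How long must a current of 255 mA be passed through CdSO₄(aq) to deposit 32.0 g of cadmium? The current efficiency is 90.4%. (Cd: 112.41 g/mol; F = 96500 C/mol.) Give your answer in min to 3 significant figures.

3970 min

n(Cd) = 32.0 / 112.41 = 0.2847 mol
Cd²⁺ + 2e⁻ → Cd, so n(e⁻) = 2 × 0.2847 = 0.5694 mol
Q = 0.5694 × 96500 / 0.904 = 60780 C
t = Q / I = 60780 / 0.255 = 2.384×10^5 s = 3970 min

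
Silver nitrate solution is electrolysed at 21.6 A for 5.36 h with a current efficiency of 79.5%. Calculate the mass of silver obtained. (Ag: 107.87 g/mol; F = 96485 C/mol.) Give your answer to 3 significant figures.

Q = 21.6 × 19296 = 4.168×10^5 C
n(e⁻) = 4.168×10^5 / 96485 = 4.320 mol
Ag⁺ + e⁻ → Ag, so theoretical m(Ag) = 4.320 × 107.87 = 466.0 g
Actual mass = 79.5% × 466.0 = 370 g

370 g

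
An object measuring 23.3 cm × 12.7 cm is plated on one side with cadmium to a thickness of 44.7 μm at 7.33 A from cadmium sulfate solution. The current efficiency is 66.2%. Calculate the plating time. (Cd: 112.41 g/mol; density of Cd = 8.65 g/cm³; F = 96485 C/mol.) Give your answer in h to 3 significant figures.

1.12 h

Plated area = 23.3 × 12.7 = 295.9 cm²
Volume = 295.9 × 44.7×10⁻⁴ cm = 1.323 cm³
m(Cd) = 1.323 × 8.65 = 11.44 g
n(Cd) = 11.44 / 112.41 = 0.1018 mol; n(e⁻) = 2 × 0.1018 = 0.2036 mol
Q = 0.2036 × 96485 / 0.662 = 29670 C
t = 29670 / 7.33 = 4048 s = 1.12 h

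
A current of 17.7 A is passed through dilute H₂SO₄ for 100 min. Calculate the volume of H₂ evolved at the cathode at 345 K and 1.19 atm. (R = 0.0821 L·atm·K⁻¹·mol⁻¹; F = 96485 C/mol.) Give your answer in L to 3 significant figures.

Q = 17.7 A × 6000 s = 1.062×10^5 C
n(e⁻) = 1.062×10^5 / 96485 = 1.101 mol
2H⁺ + 2e⁻ → H₂, so n(H₂) = 1.101 / 2 = 0.5505 mol
V = nRT/P = 0.5505 × 0.0821 × 345 / 1.19 = 13.10 L

13.1 L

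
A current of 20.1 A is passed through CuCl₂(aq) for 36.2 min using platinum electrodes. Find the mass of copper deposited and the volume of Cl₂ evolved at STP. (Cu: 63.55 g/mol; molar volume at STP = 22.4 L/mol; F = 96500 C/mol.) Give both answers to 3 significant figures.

14.4 g Cu; 5.07 L Cl₂

Q = 20.1 × 2172 = 43660 C; n(e⁻) = 43660 / 96500 = 0.4524 mol
Cathode: Cu²⁺ + 2e⁻ → Cu → n(Cu) = 0.4524/2 = 0.2262 mol → 14.4 g
Anode: 2Cl⁻ → Cl₂ + 2e⁻ → n(Cl₂) = 0.4524/2 = 0.2262 mol → 5.07 L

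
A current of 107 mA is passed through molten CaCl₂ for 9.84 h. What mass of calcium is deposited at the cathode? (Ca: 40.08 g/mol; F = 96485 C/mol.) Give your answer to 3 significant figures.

0.787 g

Q = 0.107 A × 35424 s = 3790 C
n(e⁻) = 3790 / 96485 = 0.03928 mol
Ca²⁺ + 2e⁻ → Ca, so n(Ca) = 0.03928 / 2 = 0.01964 mol
m = 0.01964 × 40.08 = 0.787 g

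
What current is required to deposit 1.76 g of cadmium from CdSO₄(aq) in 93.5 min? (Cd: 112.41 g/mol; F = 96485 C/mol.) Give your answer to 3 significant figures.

0.539 A

n(Cd) = 1.76 / 112.41 = 0.01566 mol
Cd²⁺ + 2e⁻ → Cd, so n(e⁻) = 2 × 0.01566 = 0.03132 mol
Q = 0.03132 × 96485 = 3022 C
I = Q / t = 3022 / 5610 s = 0.539 A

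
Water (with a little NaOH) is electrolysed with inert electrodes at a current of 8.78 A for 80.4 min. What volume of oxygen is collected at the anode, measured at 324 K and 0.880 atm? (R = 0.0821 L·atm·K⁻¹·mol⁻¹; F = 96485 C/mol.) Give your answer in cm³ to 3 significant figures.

Charge passed = 8.78 × 4824 = 42350 C
n(e⁻) = 42350 / 96485 = 0.4389 mol
2H₂O → O₂ + 4H⁺ + 4e⁻, so n(O₂) = 0.4389 / 4 = 0.1097 mol
V = nRT/P = 0.1097 × 0.0821 × 324 / 0.880 = 3.316 L
= 3320 cm³

3320 cm³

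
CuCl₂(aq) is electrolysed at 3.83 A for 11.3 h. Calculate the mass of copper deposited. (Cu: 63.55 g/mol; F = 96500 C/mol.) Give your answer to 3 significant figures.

51.3 g

Q = It = 3.83 × 40680 = 1.558×10^5 C
n(e⁻) = 1.558×10^5 / 96500 = 1.615 mol
Cu²⁺ + 2e⁻ → Cu, so n(Cu) = 1.615 / 2 = 0.8075 mol
m = 0.8075 × 63.55 = 51.3 g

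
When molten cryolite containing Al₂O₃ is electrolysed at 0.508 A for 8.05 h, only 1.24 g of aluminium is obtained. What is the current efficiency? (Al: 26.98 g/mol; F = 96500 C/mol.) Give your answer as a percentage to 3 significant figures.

90.4%

Q = 0.508 × 28980 = 14720 C
n(e⁻) = 14720 / 96500 = 0.1525 mol
Al³⁺ + 3e⁻ → Al, so theoretical n(Al) = 0.05083 mol → 1.371 g
Efficiency = 1.24 / 1.371 = 0.9044 = 90.4%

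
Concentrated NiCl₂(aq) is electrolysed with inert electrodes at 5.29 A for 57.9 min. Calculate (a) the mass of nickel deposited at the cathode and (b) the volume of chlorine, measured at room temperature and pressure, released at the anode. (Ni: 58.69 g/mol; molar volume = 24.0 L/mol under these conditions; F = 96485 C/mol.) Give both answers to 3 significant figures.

Q = 5.29 × 3474 = 18380 C; n(e⁻) = 18380 / 96485 = 0.1905 mol
Cathode: Ni²⁺ + 2e⁻ → Ni → n(Ni) = 0.1905/2 = 0.09525 mol → 5.59 g
Anode: 2Cl⁻ → Cl₂ + 2e⁻ → n(Cl₂) = 0.1905/2 = 0.09525 mol → 2.29 L

5.59 g Ni; 2.29 L Cl₂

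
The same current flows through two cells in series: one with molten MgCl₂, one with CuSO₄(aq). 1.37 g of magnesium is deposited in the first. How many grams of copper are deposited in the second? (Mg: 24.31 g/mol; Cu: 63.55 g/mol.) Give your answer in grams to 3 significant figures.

n(Mg) = 1.37 / 24.31 = 0.05636 mol
Mg²⁺ + 2e⁻ → Mg, so n(e⁻) = 2 × 0.05636 = 0.1127 mol
The cells are in series, so the same charge (and hence the same n(e⁻) = 0.1127 mol) passes through both.
Cu²⁺ + 2e⁻ → Cu, so n(Cu) = 0.1127 / 2 = 0.05635 mol
m(Cu) = 0.05635 × 63.55 = 3.58 g

3.58 g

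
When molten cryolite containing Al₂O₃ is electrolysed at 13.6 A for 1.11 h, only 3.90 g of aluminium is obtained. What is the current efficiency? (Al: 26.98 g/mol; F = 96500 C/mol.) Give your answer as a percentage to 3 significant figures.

Q = 13.6 × 3996 = 54350 C
n(e⁻) = 54350 / 96500 = 0.5632 mol
Al³⁺ + 3e⁻ → Al, so theoretical n(Al) = 0.1877 mol → 5.064 g
Efficiency = 3.90 / 5.064 = 0.7701 = 77.0%

77.0%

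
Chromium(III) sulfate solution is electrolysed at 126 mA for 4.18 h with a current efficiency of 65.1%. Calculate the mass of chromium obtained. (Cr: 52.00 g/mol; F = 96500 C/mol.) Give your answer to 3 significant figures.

0.222 g

Q = 0.126 × 15048 = 1896 C
n(e⁻) = 1896 / 96500 = 0.01965 mol
Cr³⁺ + 3e⁻ → Cr, so theoretical m(Cr) = 0.006550 × 52.00 = 0.3406 g
Actual mass = 65.1% × 0.3406 = 0.222 g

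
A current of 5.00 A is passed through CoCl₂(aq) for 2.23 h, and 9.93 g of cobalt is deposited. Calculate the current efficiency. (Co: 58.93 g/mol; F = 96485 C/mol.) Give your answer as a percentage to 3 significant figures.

Q = 5.00 × 8028 = 40140 C
n(e⁻) = 40140 / 96485 = 0.4160 mol
Co²⁺ + 2e⁻ → Co, so theoretical n(Co) = 0.2080 mol → 12.26 g
Efficiency = 9.93 / 12.26 = 0.8100 = 81.0%

81.0%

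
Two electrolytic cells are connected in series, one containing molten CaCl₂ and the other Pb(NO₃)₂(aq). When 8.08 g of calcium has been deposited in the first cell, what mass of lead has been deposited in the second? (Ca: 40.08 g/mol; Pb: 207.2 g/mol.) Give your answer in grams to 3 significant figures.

n(Ca) = 8.08 / 40.08 = 0.2016 mol
Ca²⁺ + 2e⁻ → Ca, so n(e⁻) = 2 × 0.2016 = 0.4032 mol
In series, the same 0.4032 mol of electrons flows through the second cell.
Pb²⁺ + 2e⁻ → Pb, so n(Pb) = 0.4032 / 2 = 0.2016 mol
m(Pb) = 0.2016 × 207.2 = 41.8 g

41.8 g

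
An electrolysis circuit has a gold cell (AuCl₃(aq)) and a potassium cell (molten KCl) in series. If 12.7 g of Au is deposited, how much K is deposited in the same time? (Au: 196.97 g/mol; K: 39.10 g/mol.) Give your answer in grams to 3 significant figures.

n(Au) = 12.7 / 196.97 = 0.06448 mol
Au³⁺ + 3e⁻ → Au, so n(e⁻) = 3 × 0.06448 = 0.1934 mol
The cells are in series, so the same charge (and hence the same n(e⁻) = 0.1934 mol) passes through both.
K⁺ + e⁻ → K, so n(K) = 0.1934 mol
m(K) = 0.1934 × 39.10 = 7.56 g

7.56 g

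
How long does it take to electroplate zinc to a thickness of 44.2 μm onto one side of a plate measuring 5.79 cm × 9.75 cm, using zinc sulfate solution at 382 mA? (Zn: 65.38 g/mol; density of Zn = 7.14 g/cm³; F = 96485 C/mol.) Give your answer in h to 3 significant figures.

Plated area = 5.79 × 9.75 = 56.45 cm²
Volume = 56.45 × 44.2×10⁻⁴ cm = 0.2495 cm³
m(Zn) = 0.2495 × 7.14 = 1.781 g
n(Zn) = 1.781 / 65.38 = 0.02724 mol; n(e⁻) = 2 × 0.02724 = 0.05448 mol
Q = 0.05448 × 96485 = 5257 C
t = 5257 / 0.382 = 13760 s = 3.82 h

3.82 h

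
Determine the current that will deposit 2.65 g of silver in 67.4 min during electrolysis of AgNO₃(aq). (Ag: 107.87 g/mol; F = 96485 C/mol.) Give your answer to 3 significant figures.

0.586 A

n(Ag) = 2.65 / 107.87 = 0.02457 mol
Ag⁺ + e⁻ → Ag, so n(e⁻) = 0.02457 mol
Q = 0.02457 × 96485 = 2371 C
I = Q / t = 2371 / 4044 s = 0.586 A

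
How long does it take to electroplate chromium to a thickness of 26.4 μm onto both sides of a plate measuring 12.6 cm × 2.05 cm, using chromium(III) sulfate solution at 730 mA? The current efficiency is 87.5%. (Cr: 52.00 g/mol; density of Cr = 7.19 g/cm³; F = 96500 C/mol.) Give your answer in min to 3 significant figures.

142 min

Plated area = 2 × 12.6 × 2.05 = 51.66 cm²
Volume = 51.66 × 26.4×10⁻⁴ cm = 0.1364 cm³
m(Cr) = 0.1364 × 7.19 = 0.9807 g
n(Cr) = 0.9807 / 52.00 = 0.01886 mol; n(e⁻) = 3 × 0.01886 = 0.05658 mol
Q = 0.05658 × 96500 / 0.875 = 6240 C
t = 6240 / 0.730 = 8548 s = 142 min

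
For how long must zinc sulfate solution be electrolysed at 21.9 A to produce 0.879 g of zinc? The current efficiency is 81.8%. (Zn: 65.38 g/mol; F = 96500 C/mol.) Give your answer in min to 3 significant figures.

n(Zn) = 0.879 / 65.38 = 0.01344 mol
Zn²⁺ + 2e⁻ → Zn, so n(e⁻) = 2 × 0.01344 = 0.02688 mol
Q = 0.02688 × 96500 / 0.818 = 3171 C
t = Q / I = 3171 / 21.9 = 144.8 s = 2.41 min

2.41 min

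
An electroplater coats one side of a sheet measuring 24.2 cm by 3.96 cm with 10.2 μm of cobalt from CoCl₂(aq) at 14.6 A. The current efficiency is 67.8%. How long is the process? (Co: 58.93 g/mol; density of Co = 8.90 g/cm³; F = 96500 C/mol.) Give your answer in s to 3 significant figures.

Plated area = 24.2 × 3.96 = 95.83 cm²
Volume = 95.83 × 10.2×10⁻⁴ cm = 0.09775 cm³
m(Co) = 0.09775 × 8.90 = 0.8700 g
n(Co) = 0.8700 / 58.93 = 0.01476 mol; n(e⁻) = 2 × 0.01476 = 0.02952 mol
Q = 0.02952 × 96500 / 0.678 = 4202 C
t = 4202 / 14.6 = 287.8 s

288 s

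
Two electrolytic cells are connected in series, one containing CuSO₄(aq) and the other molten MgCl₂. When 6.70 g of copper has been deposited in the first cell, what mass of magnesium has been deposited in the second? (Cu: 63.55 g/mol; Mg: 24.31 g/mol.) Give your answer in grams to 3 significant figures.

2.56 g

n(Cu) = 6.70 / 63.55 = 0.1054 mol
Cu²⁺ + 2e⁻ → Cu, so n(e⁻) = 2 × 0.1054 = 0.2108 mol
Since the cells are in series, n(e⁻) in the Mg cell is also 0.2108 mol.
Mg²⁺ + 2e⁻ → Mg, so n(Mg) = 0.2108 / 2 = 0.1054 mol
m(Mg) = 0.1054 × 24.31 = 2.56 g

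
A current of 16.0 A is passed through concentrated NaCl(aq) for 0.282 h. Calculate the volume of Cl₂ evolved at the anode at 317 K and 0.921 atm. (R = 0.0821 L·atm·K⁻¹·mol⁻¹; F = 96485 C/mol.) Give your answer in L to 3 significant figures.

2.38 L

Charge passed = 16.0 × 1015.2 = 16240 C
n(e⁻) = Q/F = 16240/96485 = 0.1683 mol
2Cl⁻ → Cl₂ + 2e⁻, so n(Cl₂) = 0.1683 / 2 = 0.08415 mol
V = nRT/P = 0.08415 × 0.0821 × 317 / 0.921 = 2.378 L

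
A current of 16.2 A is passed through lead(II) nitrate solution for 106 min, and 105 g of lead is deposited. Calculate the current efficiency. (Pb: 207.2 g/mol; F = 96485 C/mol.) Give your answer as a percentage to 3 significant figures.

94.9%

Q = 16.2 × 6360 = 1.030×10^5 C
n(e⁻) = 1.030×10^5 / 96485 = 1.068 mol
Pb²⁺ + 2e⁻ → Pb, so theoretical n(Pb) = 0.5340 mol → 110.6 g
Efficiency = 105 / 110.6 = 0.9494 = 94.9%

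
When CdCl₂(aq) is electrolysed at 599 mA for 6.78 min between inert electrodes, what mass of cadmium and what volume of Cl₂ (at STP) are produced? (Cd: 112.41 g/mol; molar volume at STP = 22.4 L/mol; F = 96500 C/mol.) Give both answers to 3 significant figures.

Q = 0.599 × 406.8 = 243.7 C; n(e⁻) = 243.7 / 96500 = 0.002525 mol
Cathode: Cd²⁺ + 2e⁻ → Cd → n(Cd) = 0.002525/2 = 0.001263 mol → 0.142 g
Anode: 2Cl⁻ → Cl₂ + 2e⁻ → n(Cl₂) = 0.002525/2 = 0.001263 mol → 0.0283 L

0.142 g Cd; 0.0283 L Cl₂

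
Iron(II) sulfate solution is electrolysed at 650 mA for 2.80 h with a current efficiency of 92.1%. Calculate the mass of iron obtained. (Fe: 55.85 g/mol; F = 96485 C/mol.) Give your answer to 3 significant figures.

1.75 g

Q = 0.650 × 10080 = 6552 C
n(e⁻) = 6552 / 96485 = 0.06791 mol
Fe²⁺ + 2e⁻ → Fe, so theoretical m(Fe) = 0.03396 × 55.85 = 1.897 g
Actual mass = 92.1% × 1.897 = 1.75 g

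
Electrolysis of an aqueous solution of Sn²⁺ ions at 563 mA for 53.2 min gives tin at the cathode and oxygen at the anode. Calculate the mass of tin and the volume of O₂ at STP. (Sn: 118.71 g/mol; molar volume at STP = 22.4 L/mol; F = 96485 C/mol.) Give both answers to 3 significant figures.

1.11 g Sn; 0.104 L O₂

Q = 0.563 × 3192 = 1797 C; n(e⁻) = 1797 / 96485 = 0.01862 mol
Cathode: Sn²⁺ + 2e⁻ → Sn → n(Sn) = 0.01862/2 = 0.009310 mol → 1.11 g
Anode: 2H₂O → O₂ + 4H⁺ + 4e⁻ → n(O₂) = 0.01862/4 = 0.004655 mol → 0.104 L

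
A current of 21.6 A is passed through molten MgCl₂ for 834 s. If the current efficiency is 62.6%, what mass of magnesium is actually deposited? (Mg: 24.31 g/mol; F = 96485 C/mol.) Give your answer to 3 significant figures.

Q = 21.6 × 834 = 18010 C
n(e⁻) = 18010 / 96485 = 0.1867 mol
Mg²⁺ + 2e⁻ → Mg, so theoretical m(Mg) = 0.09335 × 24.31 = 2.269 g
Actual mass = 62.6% × 2.269 = 1.42 g

1.42 g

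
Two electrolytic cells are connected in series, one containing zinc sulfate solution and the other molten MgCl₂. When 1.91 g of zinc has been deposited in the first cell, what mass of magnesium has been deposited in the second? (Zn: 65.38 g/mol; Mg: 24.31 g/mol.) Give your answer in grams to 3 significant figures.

0.710 g

n(Zn) = 1.91 / 65.38 = 0.02921 mol
Zn²⁺ + 2e⁻ → Zn, so n(e⁻) = 2 × 0.02921 = 0.05842 mol
The cells are in series, so the same charge (and hence the same n(e⁻) = 0.05842 mol) passes through both.
Mg²⁺ + 2e⁻ → Mg, so n(Mg) = 0.05842 / 2 = 0.02921 mol
m(Mg) = 0.02921 × 24.31 = 0.710 g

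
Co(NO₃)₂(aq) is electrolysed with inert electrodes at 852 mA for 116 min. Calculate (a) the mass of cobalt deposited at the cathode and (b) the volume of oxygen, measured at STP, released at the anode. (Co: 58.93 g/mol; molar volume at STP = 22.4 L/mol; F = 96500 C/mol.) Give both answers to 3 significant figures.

1.81 g Co; 0.344 L O₂

Q = 0.852 × 6960 = 5930 C; n(e⁻) = 5930 / 96500 = 0.06145 mol
Cathode: Co²⁺ + 2e⁻ → Co → n(Co) = 0.06145/2 = 0.03073 mol → 1.81 g
Anode: 2H₂O → O₂ + 4H⁺ + 4e⁻ → n(O₂) = 0.06145/4 = 0.01536 mol → 0.344 L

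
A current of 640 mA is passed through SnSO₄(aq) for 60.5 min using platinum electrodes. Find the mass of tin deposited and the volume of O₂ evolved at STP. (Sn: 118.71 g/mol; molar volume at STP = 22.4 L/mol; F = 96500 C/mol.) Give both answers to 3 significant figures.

1.43 g Sn; 0.135 L O₂

Q = 0.640 × 3630 = 2323 C; n(e⁻) = 2323 / 96500 = 0.02407 mol
Cathode: Sn²⁺ + 2e⁻ → Sn → n(Sn) = 0.02407/2 = 0.01204 mol → 1.43 g
Anode: 2H₂O → O₂ + 4H⁺ + 4e⁻ → n(O₂) = 0.02407/4 = 0.006018 mol → 0.135 L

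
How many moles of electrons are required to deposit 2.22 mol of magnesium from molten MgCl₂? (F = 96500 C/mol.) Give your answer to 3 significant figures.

4.44 mol

Mg²⁺ + 2e⁻ → Mg, so n(e⁻) = 2 × 2.22 = 4.440 mol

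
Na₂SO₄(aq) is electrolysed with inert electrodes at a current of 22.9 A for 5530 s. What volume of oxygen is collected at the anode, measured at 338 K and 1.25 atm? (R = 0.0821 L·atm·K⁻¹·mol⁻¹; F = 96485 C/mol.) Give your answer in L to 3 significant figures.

Q = 22.9 A × 5530 s = 1.266×10^5 C
n(e⁻) = Q/F = 1.266×10^5/96485 = 1.312 mol
2H₂O → O₂ + 4H⁺ + 4e⁻, so n(O₂) = 1.312 / 4 = 0.3280 mol
V = nRT/P = 0.3280 × 0.0821 × 338 / 1.25 = 7.282 L

7.28 L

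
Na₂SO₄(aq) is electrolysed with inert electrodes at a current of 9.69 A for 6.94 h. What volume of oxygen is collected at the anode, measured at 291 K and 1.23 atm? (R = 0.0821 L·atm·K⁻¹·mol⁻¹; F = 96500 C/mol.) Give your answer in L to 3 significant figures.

12.2 L

Q = 9.69 A × 24984 s = 2.421×10^5 C
n(e⁻) = 2.421×10^5 / 96500 = 2.509 mol
2H₂O → O₂ + 4H⁺ + 4e⁻, so n(O₂) = 2.509 / 4 = 0.6273 mol
V = nRT/P = 0.6273 × 0.0821 × 291 / 1.23 = 12.18 L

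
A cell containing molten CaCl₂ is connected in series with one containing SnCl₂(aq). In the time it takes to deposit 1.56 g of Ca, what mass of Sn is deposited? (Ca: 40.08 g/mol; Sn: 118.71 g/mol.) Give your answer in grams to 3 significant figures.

n(Ca) = 1.56 / 40.08 = 0.03892 mol
Ca²⁺ + 2e⁻ → Ca, so n(e⁻) = 2 × 0.03892 = 0.07784 mol
Same current for the same time ⇒ same n(e⁻) = 0.07784 mol in both cells.
Sn²⁺ + 2e⁻ → Sn, so n(Sn) = 0.07784 / 2 = 0.03892 mol
m(Sn) = 0.03892 × 118.71 = 4.62 g

4.62 g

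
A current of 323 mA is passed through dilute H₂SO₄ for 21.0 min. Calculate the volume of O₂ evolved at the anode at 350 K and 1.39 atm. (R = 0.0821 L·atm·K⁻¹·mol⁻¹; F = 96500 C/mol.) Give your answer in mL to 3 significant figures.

Charge passed = 0.323 × 1260 = 407.0 C
n(e⁻) = Q/F = 407.0/96500 = 0.004218 mol
2H₂O → O₂ + 4H⁺ + 4e⁻, so n(O₂) = 0.004218 / 4 = 0.001055 mol
V = nRT/P = 0.001055 × 0.0821 × 350 / 1.39 = 0.02181 L
= 21.8 mL

21.8 mL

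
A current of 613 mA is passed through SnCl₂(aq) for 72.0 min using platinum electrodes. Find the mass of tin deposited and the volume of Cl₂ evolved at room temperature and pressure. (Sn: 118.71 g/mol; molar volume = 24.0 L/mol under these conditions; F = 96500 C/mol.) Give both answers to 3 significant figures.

Q = 0.613 × 4320 = 2648 C; n(e⁻) = 2648 / 96500 = 0.02744 mol
Cathode: Sn²⁺ + 2e⁻ → Sn → n(Sn) = 0.02744/2 = 0.01372 mol → 1.63 g
Anode: 2Cl⁻ → Cl₂ + 2e⁻ → n(Cl₂) = 0.02744/2 = 0.01372 mol → 0.329 L

1.63 g Sn; 0.329 L Cl₂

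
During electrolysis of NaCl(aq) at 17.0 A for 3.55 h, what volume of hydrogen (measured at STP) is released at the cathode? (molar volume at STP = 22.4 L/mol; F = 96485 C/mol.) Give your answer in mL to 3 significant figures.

Charge passed = 17.0 × 12780 = 2.173×10^5 C
n(e⁻) = 2.173×10^5 / 96485 = 2.252 mol
2H⁺ + 2e⁻ → H₂, so n(H₂) = 2.252 / 2 = 1.126 mol
V = 1.126 × 22.4 = 25.22 L
= 25200 mL

25200 mL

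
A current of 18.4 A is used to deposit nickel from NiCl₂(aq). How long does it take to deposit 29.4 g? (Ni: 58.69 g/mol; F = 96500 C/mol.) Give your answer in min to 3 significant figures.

n(Ni) = 29.4 / 58.69 = 0.5009 mol
Ni²⁺ + 2e⁻ → Ni, so n(e⁻) = 2 × 0.5009 = 1.002 mol
Q = 1.002 × 96500 = 96690 C
t = Q / I = 96690 / 18.4 = 5255 s = 87.6 min

87.6 min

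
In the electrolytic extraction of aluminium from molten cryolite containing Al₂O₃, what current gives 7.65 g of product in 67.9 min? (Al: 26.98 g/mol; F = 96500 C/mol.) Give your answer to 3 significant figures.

20.1 A

n(Al) = 7.65 / 26.98 = 0.2835 mol
Al³⁺ + 3e⁻ → Al, so n(e⁻) = 3 × 0.2835 = 0.8505 mol
Q = 0.8505 × 96500 = 82070 C
I = Q / t = 82070 / 4074 s = 20.1 A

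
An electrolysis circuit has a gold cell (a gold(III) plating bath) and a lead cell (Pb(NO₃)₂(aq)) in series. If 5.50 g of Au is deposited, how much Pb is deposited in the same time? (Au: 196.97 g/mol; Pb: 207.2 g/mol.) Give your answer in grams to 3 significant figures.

8.68 g

n(Au) = 5.50 / 196.97 = 0.02792 mol
Au³⁺ + 3e⁻ → Au, so n(e⁻) = 3 × 0.02792 = 0.08376 mol
The cells are in series, so the same charge (and hence the same n(e⁻) = 0.08376 mol) passes through both.
Pb²⁺ + 2e⁻ → Pb, so n(Pb) = 0.08376 / 2 = 0.04188 mol
m(Pb) = 0.04188 × 207.2 = 8.68 g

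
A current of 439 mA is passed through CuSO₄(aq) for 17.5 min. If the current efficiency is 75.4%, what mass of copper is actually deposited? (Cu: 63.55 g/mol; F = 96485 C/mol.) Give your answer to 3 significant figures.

Q = 0.439 × 1050 = 461.0 C
n(e⁻) = 461.0 / 96485 = 0.004778 mol
Cu²⁺ + 2e⁻ → Cu, so theoretical m(Cu) = 0.002389 × 63.55 = 0.1518 g
Actual mass = 75.4% × 0.1518 = 0.114 g

0.114 g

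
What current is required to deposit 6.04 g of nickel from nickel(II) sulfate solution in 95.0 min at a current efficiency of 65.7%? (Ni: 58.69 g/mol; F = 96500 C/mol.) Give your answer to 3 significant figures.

n(Ni) = 6.04 / 58.69 = 0.1029 mol
Ni²⁺ + 2e⁻ → Ni, so n(e⁻) = 2 × 0.1029 = 0.2058 mol
Q = 0.2058 × 96500 / 0.657 = 30230 C
I = Q / t = 30230 / 5700 s = 5.30 A

5.30 A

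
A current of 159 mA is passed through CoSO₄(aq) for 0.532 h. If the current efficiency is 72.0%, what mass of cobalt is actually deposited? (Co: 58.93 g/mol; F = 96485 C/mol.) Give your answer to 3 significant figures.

Q = 0.159 × 1915.2 = 304.5 C
n(e⁻) = 304.5 / 96485 = 0.003156 mol
Co²⁺ + 2e⁻ → Co, so theoretical m(Co) = 0.001578 × 58.93 = 0.09299 g
Actual mass = 72.0% × 0.09299 = 0.0670 g

0.0670 g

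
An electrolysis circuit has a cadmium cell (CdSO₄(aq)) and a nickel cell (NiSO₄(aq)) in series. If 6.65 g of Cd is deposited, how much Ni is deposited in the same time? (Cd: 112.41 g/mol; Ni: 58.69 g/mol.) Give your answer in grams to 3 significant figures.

3.47 g

n(Cd) = 6.65 / 112.41 = 0.05916 mol
Cd²⁺ + 2e⁻ → Cd, so n(e⁻) = 2 × 0.05916 = 0.1183 mol
Same current for the same time ⇒ same n(e⁻) = 0.1183 mol in both cells.
Ni²⁺ + 2e⁻ → Ni, so n(Ni) = 0.1183 / 2 = 0.05915 mol
m(Ni) = 0.05915 × 58.69 = 3.47 g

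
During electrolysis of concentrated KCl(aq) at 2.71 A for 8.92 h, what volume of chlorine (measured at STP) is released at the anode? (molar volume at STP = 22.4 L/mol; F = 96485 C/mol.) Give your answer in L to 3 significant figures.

Q = 2.71 A × 32112 s = 87020 C
Moles of electrons = 87020 / 96485 = 0.9019 mol
2Cl⁻ → Cl₂ + 2e⁻, so n(Cl₂) = 0.9019 / 2 = 0.4510 mol
V = 0.4510 × 22.4 = 10.10 L

10.1 L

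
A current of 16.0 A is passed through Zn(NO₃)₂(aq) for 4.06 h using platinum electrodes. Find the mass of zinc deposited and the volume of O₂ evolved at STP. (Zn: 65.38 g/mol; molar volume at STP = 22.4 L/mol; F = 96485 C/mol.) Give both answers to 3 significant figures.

79.2 g Zn; 13.6 L O₂

Q = 16.0 × 14616 = 2.339×10^5 C; n(e⁻) = 2.339×10^5 / 96485 = 2.424 mol
Cathode: Zn²⁺ + 2e⁻ → Zn → n(Zn) = 2.424/2 = 1.212 mol → 79.2 g
Anode: 2H₂O → O₂ + 4H⁺ + 4e⁻ → n(O₂) = 2.424/4 = 0.6060 mol → 13.6 L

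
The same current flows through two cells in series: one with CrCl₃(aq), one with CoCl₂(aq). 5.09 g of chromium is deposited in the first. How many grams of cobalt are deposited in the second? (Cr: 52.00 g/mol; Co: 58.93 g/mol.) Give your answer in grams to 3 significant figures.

8.65 g

n(Cr) = 5.09 / 52.00 = 0.09788 mol
Cr³⁺ + 3e⁻ → Cr, so n(e⁻) = 3 × 0.09788 = 0.2936 mol
Same current for the same time ⇒ same n(e⁻) = 0.2936 mol in both cells.
Co²⁺ + 2e⁻ → Co, so n(Co) = 0.2936 / 2 = 0.1468 mol
m(Co) = 0.1468 × 58.93 = 8.65 g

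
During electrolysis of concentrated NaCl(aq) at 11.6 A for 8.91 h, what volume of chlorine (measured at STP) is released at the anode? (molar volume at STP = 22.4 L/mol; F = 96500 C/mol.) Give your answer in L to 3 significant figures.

43.2 L

Q = It = 11.6 × 32076 = 3.721×10^5 C
n(e⁻) = Q/F = 3.721×10^5/96500 = 3.856 mol
2Cl⁻ → Cl₂ + 2e⁻, so n(Cl₂) = 3.856 / 2 = 1.928 mol
V = 1.928 × 22.4 = 43.19 L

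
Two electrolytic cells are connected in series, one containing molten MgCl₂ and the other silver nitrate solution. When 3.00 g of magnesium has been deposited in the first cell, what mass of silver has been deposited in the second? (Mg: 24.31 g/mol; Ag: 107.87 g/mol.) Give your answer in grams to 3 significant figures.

26.6 g

n(Mg) = 3.00 / 24.31 = 0.1234 mol
Mg²⁺ + 2e⁻ → Mg, so n(e⁻) = 2 × 0.1234 = 0.2468 mol
In series, the same 0.2468 mol of electrons flows through the second cell.
Ag⁺ + e⁻ → Ag, so n(Ag) = 0.2468 mol
m(Ag) = 0.2468 × 107.87 = 26.6 g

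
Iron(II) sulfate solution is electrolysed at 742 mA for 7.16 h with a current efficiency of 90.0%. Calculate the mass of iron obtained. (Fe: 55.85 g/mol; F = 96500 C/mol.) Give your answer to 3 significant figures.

Q = 0.742 × 25776 = 19130 C
n(e⁻) = 19130 / 96500 = 0.1982 mol
Fe²⁺ + 2e⁻ → Fe, so theoretical m(Fe) = 0.09910 × 55.85 = 5.535 g
Actual mass = 90.0% × 5.535 = 4.98 g

4.98 g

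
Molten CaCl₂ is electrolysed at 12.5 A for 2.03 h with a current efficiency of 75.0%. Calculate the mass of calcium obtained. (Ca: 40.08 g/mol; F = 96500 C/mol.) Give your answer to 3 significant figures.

14.2 g

Q = 12.5 × 7308 = 91350 C
n(e⁻) = 91350 / 96500 = 0.9466 mol
Ca²⁺ + 2e⁻ → Ca, so theoretical m(Ca) = 0.4733 × 40.08 = 18.97 g
Actual mass = 75.0% × 18.97 = 14.2 g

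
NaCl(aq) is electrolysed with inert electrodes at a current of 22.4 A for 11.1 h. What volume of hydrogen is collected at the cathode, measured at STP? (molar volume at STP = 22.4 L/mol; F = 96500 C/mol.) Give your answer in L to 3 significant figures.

Q = It = 22.4 × 39960 = 8.951×10^5 C
n(e⁻) = Q/F = 8.951×10^5/96500 = 9.276 mol
2H⁺ + 2e⁻ → H₂, so n(H₂) = 9.276 / 2 = 4.638 mol
V = 4.638 × 22.4 = 103.9 L

104 L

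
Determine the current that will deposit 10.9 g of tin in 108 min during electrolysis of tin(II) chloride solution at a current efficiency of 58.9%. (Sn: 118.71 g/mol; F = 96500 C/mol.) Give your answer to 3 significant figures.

n(Sn) = 10.9 / 118.71 = 0.09182 mol
Sn²⁺ + 2e⁻ → Sn, so n(e⁻) = 2 × 0.09182 = 0.1836 mol
Q = 0.1836 × 96500 / 0.589 = 30080 C
I = Q / t = 30080 / 6480 s = 4.64 A

4.64 A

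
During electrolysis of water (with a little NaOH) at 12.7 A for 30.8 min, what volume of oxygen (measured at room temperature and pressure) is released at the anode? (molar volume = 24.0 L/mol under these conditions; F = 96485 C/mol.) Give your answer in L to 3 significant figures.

1.46 L

Q = It = 12.7 × 1848 = 23470 C
n(e⁻) = Q/F = 23470/96485 = 0.2433 mol
2H₂O → O₂ + 4H⁺ + 4e⁻, so n(O₂) = 0.2433 / 4 = 0.06083 mol
V = 0.06083 × 24.0 = 1.460 L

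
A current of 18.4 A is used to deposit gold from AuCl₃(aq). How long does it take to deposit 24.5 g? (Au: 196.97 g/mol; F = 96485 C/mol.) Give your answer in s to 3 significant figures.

1960 s

n(Au) = 24.5 / 196.97 = 0.1244 mol
Au³⁺ + 3e⁻ → Au, so n(e⁻) = 3 × 0.1244 = 0.3732 mol
Q = 0.3732 × 96485 = 36010 C
t = Q / I = 36010 / 18.4 = 1957 s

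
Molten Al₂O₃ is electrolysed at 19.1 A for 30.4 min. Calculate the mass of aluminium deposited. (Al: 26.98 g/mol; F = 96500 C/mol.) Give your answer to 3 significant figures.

3.25 g

Q = It = 19.1 × 1824 = 34840 C
Moles of electrons = 34840 / 96500 = 0.3610 mol
Al³⁺ + 3e⁻ → Al, so n(Al) = 0.3610 / 3 = 0.1203 mol
m = 0.1203 × 26.98 = 3.25 g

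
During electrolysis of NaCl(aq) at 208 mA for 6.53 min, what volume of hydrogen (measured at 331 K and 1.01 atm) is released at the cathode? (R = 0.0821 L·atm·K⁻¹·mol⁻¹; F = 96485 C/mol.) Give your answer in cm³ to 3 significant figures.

Q = 0.208 A × 391.8 s = 81.49 C
Moles of electrons = 81.49 / 96485 = 8.446×10^-4 mol
2H⁺ + 2e⁻ → H₂, so n(H₂) = 8.446×10^-4 / 2 = 4.223×10^-4 mol
V = nRT/P = 4.223×10^-4 × 0.0821 × 331 / 1.01 = 0.01136 L
= 11.4 cm³

11.4 cm³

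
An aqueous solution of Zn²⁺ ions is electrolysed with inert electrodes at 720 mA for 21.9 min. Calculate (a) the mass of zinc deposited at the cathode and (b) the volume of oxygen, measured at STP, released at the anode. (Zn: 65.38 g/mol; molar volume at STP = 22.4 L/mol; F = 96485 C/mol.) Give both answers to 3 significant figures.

0.321 g Zn; 0.0549 L O₂

Q = 0.720 × 1314 = 946.1 C; n(e⁻) = 946.1 / 96485 = 0.009806 mol
Cathode: Zn²⁺ + 2e⁻ → Zn → n(Zn) = 0.009806/2 = 0.004903 mol → 0.321 g
Anode: 2H₂O → O₂ + 4H⁺ + 4e⁻ → n(O₂) = 0.009806/4 = 0.002452 mol → 0.0549 L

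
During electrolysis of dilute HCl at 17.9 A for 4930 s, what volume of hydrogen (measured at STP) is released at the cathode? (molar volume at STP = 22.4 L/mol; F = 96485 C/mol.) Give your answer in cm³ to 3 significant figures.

Q = It = 17.9 × 4930 = 88250 C
n(e⁻) = Q/F = 88250/96485 = 0.9146 mol
2H⁺ + 2e⁻ → H₂, so n(H₂) = 0.9146 / 2 = 0.4573 mol
V = 0.4573 × 22.4 = 10.24 L
= 10200 cm³

10200 cm³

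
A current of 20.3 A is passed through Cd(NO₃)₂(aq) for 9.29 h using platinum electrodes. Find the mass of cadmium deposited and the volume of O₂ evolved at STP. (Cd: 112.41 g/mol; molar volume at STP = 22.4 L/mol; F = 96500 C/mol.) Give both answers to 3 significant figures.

395 g Cd; 39.4 L O₂

Q = 20.3 × 33444 = 6.789×10^5 C; n(e⁻) = 6.789×10^5 / 96500 = 7.035 mol
Cathode: Cd²⁺ + 2e⁻ → Cd → n(Cd) = 7.035/2 = 3.518 mol → 395 g
Anode: 2H₂O → O₂ + 4H⁺ + 4e⁻ → n(O₂) = 7.035/4 = 1.759 mol → 39.4 L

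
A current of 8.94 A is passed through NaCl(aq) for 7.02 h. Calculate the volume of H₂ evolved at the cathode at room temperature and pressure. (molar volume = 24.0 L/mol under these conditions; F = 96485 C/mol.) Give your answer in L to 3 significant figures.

Q = It = 8.94 × 25272 = 2.259×10^5 C
n(e⁻) = Q/F = 2.259×10^5/96485 = 2.341 mol
2H⁺ + 2e⁻ → H₂, so n(H₂) = 2.341 / 2 = 1.171 mol
V = 1.171 × 24.0 = 28.10 L

28.1 L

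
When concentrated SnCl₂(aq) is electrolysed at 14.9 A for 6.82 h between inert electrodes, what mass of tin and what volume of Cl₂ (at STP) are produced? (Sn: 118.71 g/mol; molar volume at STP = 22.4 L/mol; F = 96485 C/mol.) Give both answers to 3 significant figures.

Q = 14.9 × 24552 = 3.658×10^5 C; n(e⁻) = 3.658×10^5 / 96485 = 3.791 mol
Cathode: Sn²⁺ + 2e⁻ → Sn → n(Sn) = 3.791/2 = 1.896 mol → 225 g
Anode: 2Cl⁻ → Cl₂ + 2e⁻ → n(Cl₂) = 3.791/2 = 1.896 mol → 42.5 L

225 g Sn; 42.5 L Cl₂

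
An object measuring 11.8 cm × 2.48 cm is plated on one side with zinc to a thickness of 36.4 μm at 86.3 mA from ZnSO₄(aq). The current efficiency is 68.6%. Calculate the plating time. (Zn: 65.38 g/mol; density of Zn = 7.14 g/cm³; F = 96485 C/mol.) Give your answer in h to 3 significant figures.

10.5 h

Plated area = 11.8 × 2.48 = 29.26 cm²
Volume = 29.26 × 36.4×10⁻⁴ cm = 0.1065 cm³
m(Zn) = 0.1065 × 7.14 = 0.7604 g
n(Zn) = 0.7604 / 65.38 = 0.01163 mol; n(e⁻) = 2 × 0.01163 = 0.02326 mol
Q = 0.02326 × 96485 / 0.686 = 3271 C
t = 3271 / 0.0863 = 37900 s = 10.5 h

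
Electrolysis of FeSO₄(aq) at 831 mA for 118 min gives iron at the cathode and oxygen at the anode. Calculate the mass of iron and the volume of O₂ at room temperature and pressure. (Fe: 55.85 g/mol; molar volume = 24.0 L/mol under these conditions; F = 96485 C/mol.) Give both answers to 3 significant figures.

1.70 g Fe; 0.366 L O₂

Q = 0.831 × 7080 = 5883 C; n(e⁻) = 5883 / 96485 = 0.06097 mol
Cathode: Fe²⁺ + 2e⁻ → Fe → n(Fe) = 0.06097/2 = 0.03049 mol → 1.70 g
Anode: 2H₂O → O₂ + 4H⁺ + 4e⁻ → n(O₂) = 0.06097/4 = 0.01524 mol → 0.366 L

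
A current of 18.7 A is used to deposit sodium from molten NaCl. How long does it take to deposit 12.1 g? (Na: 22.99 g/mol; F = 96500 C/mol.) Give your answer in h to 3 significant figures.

n(Na) = 12.1 / 22.99 = 0.5263 mol
Na⁺ + e⁻ → Na, so n(e⁻) = 0.5263 mol
Q = 0.5263 × 96500 = 50790 C
t = Q / I = 50790 / 18.7 = 2716 s = 0.754 h

0.754 h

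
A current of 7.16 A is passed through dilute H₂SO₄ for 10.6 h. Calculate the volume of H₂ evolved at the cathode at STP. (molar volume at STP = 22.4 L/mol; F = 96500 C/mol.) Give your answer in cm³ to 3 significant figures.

Q = It = 7.16 × 38160 = 2.732×10^5 C
Moles of electrons = 2.732×10^5 / 96500 = 2.831 mol
2H⁺ + 2e⁻ → H₂, so n(H₂) = 2.831 / 2 = 1.416 mol
V = 1.416 × 22.4 = 31.72 L
= 31700 cm³

31700 cm³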